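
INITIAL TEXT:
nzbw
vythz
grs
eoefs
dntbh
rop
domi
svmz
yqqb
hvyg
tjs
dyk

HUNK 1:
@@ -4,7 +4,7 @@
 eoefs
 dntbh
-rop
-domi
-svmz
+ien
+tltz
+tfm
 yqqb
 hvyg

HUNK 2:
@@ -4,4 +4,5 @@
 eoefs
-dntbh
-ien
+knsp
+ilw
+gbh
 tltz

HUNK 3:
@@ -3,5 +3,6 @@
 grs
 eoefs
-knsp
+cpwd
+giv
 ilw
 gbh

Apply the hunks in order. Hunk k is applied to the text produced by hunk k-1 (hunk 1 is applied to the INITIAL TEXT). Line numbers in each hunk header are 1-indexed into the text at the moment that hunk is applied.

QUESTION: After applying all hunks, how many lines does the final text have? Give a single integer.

Hunk 1: at line 4 remove [rop,domi,svmz] add [ien,tltz,tfm] -> 12 lines: nzbw vythz grs eoefs dntbh ien tltz tfm yqqb hvyg tjs dyk
Hunk 2: at line 4 remove [dntbh,ien] add [knsp,ilw,gbh] -> 13 lines: nzbw vythz grs eoefs knsp ilw gbh tltz tfm yqqb hvyg tjs dyk
Hunk 3: at line 3 remove [knsp] add [cpwd,giv] -> 14 lines: nzbw vythz grs eoefs cpwd giv ilw gbh tltz tfm yqqb hvyg tjs dyk
Final line count: 14

Answer: 14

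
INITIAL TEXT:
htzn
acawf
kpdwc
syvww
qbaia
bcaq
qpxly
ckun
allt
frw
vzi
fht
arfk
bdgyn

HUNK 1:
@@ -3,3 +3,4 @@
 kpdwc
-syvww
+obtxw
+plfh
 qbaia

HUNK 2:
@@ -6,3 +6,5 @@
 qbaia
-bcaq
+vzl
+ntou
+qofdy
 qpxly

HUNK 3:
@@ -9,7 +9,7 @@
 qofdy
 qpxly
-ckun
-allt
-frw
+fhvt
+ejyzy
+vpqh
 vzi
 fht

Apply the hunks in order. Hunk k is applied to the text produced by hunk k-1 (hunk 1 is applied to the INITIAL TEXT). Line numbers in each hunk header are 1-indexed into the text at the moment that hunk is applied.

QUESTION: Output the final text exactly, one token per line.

Hunk 1: at line 3 remove [syvww] add [obtxw,plfh] -> 15 lines: htzn acawf kpdwc obtxw plfh qbaia bcaq qpxly ckun allt frw vzi fht arfk bdgyn
Hunk 2: at line 6 remove [bcaq] add [vzl,ntou,qofdy] -> 17 lines: htzn acawf kpdwc obtxw plfh qbaia vzl ntou qofdy qpxly ckun allt frw vzi fht arfk bdgyn
Hunk 3: at line 9 remove [ckun,allt,frw] add [fhvt,ejyzy,vpqh] -> 17 lines: htzn acawf kpdwc obtxw plfh qbaia vzl ntou qofdy qpxly fhvt ejyzy vpqh vzi fht arfk bdgyn

Answer: htzn
acawf
kpdwc
obtxw
plfh
qbaia
vzl
ntou
qofdy
qpxly
fhvt
ejyzy
vpqh
vzi
fht
arfk
bdgyn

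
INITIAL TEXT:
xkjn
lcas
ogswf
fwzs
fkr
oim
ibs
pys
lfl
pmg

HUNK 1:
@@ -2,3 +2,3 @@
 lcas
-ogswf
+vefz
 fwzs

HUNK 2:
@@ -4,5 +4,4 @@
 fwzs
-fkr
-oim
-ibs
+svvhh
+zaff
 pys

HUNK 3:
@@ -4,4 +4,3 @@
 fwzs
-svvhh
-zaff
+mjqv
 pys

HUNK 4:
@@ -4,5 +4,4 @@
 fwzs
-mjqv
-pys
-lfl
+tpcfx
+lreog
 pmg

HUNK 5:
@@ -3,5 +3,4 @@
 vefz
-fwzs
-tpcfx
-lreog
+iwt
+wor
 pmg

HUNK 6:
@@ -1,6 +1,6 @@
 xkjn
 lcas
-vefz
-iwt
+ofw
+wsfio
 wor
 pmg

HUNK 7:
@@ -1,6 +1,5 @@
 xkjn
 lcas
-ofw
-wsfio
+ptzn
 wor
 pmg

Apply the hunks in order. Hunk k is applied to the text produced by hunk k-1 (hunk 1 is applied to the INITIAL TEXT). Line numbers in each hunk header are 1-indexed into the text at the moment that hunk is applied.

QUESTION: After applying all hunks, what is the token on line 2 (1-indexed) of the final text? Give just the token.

Hunk 1: at line 2 remove [ogswf] add [vefz] -> 10 lines: xkjn lcas vefz fwzs fkr oim ibs pys lfl pmg
Hunk 2: at line 4 remove [fkr,oim,ibs] add [svvhh,zaff] -> 9 lines: xkjn lcas vefz fwzs svvhh zaff pys lfl pmg
Hunk 3: at line 4 remove [svvhh,zaff] add [mjqv] -> 8 lines: xkjn lcas vefz fwzs mjqv pys lfl pmg
Hunk 4: at line 4 remove [mjqv,pys,lfl] add [tpcfx,lreog] -> 7 lines: xkjn lcas vefz fwzs tpcfx lreog pmg
Hunk 5: at line 3 remove [fwzs,tpcfx,lreog] add [iwt,wor] -> 6 lines: xkjn lcas vefz iwt wor pmg
Hunk 6: at line 1 remove [vefz,iwt] add [ofw,wsfio] -> 6 lines: xkjn lcas ofw wsfio wor pmg
Hunk 7: at line 1 remove [ofw,wsfio] add [ptzn] -> 5 lines: xkjn lcas ptzn wor pmg
Final line 2: lcas

Answer: lcas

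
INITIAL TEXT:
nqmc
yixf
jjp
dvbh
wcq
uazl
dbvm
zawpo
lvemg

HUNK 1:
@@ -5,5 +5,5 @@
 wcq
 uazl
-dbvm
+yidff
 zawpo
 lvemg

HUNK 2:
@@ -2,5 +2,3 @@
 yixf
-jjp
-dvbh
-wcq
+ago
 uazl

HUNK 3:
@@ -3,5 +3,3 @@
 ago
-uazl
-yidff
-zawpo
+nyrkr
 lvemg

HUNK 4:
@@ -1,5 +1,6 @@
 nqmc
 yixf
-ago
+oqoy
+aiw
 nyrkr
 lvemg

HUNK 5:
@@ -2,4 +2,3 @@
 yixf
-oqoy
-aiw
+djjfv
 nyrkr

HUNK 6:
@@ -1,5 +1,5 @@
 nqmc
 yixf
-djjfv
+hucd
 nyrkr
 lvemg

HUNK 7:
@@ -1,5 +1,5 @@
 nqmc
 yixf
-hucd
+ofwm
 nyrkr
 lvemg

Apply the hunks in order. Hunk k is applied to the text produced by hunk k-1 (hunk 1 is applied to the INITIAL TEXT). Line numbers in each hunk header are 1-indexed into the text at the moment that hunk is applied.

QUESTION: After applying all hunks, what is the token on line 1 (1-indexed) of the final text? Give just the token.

Answer: nqmc

Derivation:
Hunk 1: at line 5 remove [dbvm] add [yidff] -> 9 lines: nqmc yixf jjp dvbh wcq uazl yidff zawpo lvemg
Hunk 2: at line 2 remove [jjp,dvbh,wcq] add [ago] -> 7 lines: nqmc yixf ago uazl yidff zawpo lvemg
Hunk 3: at line 3 remove [uazl,yidff,zawpo] add [nyrkr] -> 5 lines: nqmc yixf ago nyrkr lvemg
Hunk 4: at line 1 remove [ago] add [oqoy,aiw] -> 6 lines: nqmc yixf oqoy aiw nyrkr lvemg
Hunk 5: at line 2 remove [oqoy,aiw] add [djjfv] -> 5 lines: nqmc yixf djjfv nyrkr lvemg
Hunk 6: at line 1 remove [djjfv] add [hucd] -> 5 lines: nqmc yixf hucd nyrkr lvemg
Hunk 7: at line 1 remove [hucd] add [ofwm] -> 5 lines: nqmc yixf ofwm nyrkr lvemg
Final line 1: nqmc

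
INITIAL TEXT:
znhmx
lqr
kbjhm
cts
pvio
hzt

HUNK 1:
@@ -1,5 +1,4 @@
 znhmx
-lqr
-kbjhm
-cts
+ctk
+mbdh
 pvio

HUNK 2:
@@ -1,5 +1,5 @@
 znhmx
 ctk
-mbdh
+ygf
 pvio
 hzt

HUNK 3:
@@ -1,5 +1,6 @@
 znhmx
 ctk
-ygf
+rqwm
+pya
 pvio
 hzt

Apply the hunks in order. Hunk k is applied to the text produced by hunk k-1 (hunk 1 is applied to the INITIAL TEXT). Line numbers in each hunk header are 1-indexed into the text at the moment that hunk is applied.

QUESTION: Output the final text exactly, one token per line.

Answer: znhmx
ctk
rqwm
pya
pvio
hzt

Derivation:
Hunk 1: at line 1 remove [lqr,kbjhm,cts] add [ctk,mbdh] -> 5 lines: znhmx ctk mbdh pvio hzt
Hunk 2: at line 1 remove [mbdh] add [ygf] -> 5 lines: znhmx ctk ygf pvio hzt
Hunk 3: at line 1 remove [ygf] add [rqwm,pya] -> 6 lines: znhmx ctk rqwm pya pvio hzt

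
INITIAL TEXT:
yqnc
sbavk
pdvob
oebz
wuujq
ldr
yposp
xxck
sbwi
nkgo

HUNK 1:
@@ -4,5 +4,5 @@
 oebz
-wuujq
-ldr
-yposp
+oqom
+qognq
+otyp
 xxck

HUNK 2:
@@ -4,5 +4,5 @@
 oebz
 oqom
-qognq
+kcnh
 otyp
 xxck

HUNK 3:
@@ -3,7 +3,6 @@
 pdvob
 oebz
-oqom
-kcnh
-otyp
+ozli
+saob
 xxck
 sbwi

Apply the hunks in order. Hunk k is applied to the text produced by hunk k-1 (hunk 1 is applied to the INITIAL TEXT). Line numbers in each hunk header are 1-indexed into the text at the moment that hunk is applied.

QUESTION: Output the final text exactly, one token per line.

Hunk 1: at line 4 remove [wuujq,ldr,yposp] add [oqom,qognq,otyp] -> 10 lines: yqnc sbavk pdvob oebz oqom qognq otyp xxck sbwi nkgo
Hunk 2: at line 4 remove [qognq] add [kcnh] -> 10 lines: yqnc sbavk pdvob oebz oqom kcnh otyp xxck sbwi nkgo
Hunk 3: at line 3 remove [oqom,kcnh,otyp] add [ozli,saob] -> 9 lines: yqnc sbavk pdvob oebz ozli saob xxck sbwi nkgo

Answer: yqnc
sbavk
pdvob
oebz
ozli
saob
xxck
sbwi
nkgo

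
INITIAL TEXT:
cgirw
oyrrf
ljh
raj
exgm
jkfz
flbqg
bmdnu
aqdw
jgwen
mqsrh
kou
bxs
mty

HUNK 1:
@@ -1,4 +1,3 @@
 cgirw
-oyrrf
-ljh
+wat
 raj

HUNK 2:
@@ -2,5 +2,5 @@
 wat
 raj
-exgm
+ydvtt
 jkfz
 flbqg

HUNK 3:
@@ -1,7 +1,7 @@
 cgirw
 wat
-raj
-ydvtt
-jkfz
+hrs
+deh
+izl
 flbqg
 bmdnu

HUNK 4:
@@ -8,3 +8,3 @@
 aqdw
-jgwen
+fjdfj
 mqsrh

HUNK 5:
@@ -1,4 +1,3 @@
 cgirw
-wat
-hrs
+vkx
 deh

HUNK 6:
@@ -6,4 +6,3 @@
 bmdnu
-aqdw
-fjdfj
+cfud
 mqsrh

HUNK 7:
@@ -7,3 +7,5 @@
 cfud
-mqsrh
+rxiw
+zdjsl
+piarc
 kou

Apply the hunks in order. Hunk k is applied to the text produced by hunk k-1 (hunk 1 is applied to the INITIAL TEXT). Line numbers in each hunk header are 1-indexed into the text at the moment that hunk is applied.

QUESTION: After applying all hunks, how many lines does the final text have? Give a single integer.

Answer: 13

Derivation:
Hunk 1: at line 1 remove [oyrrf,ljh] add [wat] -> 13 lines: cgirw wat raj exgm jkfz flbqg bmdnu aqdw jgwen mqsrh kou bxs mty
Hunk 2: at line 2 remove [exgm] add [ydvtt] -> 13 lines: cgirw wat raj ydvtt jkfz flbqg bmdnu aqdw jgwen mqsrh kou bxs mty
Hunk 3: at line 1 remove [raj,ydvtt,jkfz] add [hrs,deh,izl] -> 13 lines: cgirw wat hrs deh izl flbqg bmdnu aqdw jgwen mqsrh kou bxs mty
Hunk 4: at line 8 remove [jgwen] add [fjdfj] -> 13 lines: cgirw wat hrs deh izl flbqg bmdnu aqdw fjdfj mqsrh kou bxs mty
Hunk 5: at line 1 remove [wat,hrs] add [vkx] -> 12 lines: cgirw vkx deh izl flbqg bmdnu aqdw fjdfj mqsrh kou bxs mty
Hunk 6: at line 6 remove [aqdw,fjdfj] add [cfud] -> 11 lines: cgirw vkx deh izl flbqg bmdnu cfud mqsrh kou bxs mty
Hunk 7: at line 7 remove [mqsrh] add [rxiw,zdjsl,piarc] -> 13 lines: cgirw vkx deh izl flbqg bmdnu cfud rxiw zdjsl piarc kou bxs mty
Final line count: 13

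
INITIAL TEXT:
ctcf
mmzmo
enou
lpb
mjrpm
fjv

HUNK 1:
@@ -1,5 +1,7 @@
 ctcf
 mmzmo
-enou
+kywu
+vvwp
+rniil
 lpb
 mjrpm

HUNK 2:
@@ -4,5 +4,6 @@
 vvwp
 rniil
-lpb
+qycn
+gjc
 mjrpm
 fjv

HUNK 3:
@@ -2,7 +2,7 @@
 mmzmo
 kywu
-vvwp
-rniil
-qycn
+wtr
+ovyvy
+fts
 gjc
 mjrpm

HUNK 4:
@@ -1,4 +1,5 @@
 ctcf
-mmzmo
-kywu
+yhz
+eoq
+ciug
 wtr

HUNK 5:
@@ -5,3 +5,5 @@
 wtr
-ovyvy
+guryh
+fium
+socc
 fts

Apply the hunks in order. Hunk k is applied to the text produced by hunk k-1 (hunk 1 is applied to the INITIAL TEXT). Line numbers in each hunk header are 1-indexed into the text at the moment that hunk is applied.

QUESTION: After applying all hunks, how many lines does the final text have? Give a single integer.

Hunk 1: at line 1 remove [enou] add [kywu,vvwp,rniil] -> 8 lines: ctcf mmzmo kywu vvwp rniil lpb mjrpm fjv
Hunk 2: at line 4 remove [lpb] add [qycn,gjc] -> 9 lines: ctcf mmzmo kywu vvwp rniil qycn gjc mjrpm fjv
Hunk 3: at line 2 remove [vvwp,rniil,qycn] add [wtr,ovyvy,fts] -> 9 lines: ctcf mmzmo kywu wtr ovyvy fts gjc mjrpm fjv
Hunk 4: at line 1 remove [mmzmo,kywu] add [yhz,eoq,ciug] -> 10 lines: ctcf yhz eoq ciug wtr ovyvy fts gjc mjrpm fjv
Hunk 5: at line 5 remove [ovyvy] add [guryh,fium,socc] -> 12 lines: ctcf yhz eoq ciug wtr guryh fium socc fts gjc mjrpm fjv
Final line count: 12

Answer: 12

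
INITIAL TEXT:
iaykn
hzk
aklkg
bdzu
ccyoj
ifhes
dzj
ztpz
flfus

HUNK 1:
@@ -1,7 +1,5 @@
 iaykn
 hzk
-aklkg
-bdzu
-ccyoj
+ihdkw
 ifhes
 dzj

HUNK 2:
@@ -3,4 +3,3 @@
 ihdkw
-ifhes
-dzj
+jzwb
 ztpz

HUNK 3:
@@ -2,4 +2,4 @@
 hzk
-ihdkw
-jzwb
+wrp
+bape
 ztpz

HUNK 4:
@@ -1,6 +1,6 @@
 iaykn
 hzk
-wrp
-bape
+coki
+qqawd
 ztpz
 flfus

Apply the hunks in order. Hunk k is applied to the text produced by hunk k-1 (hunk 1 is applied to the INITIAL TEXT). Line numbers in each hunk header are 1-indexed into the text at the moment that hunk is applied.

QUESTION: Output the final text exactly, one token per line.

Hunk 1: at line 1 remove [aklkg,bdzu,ccyoj] add [ihdkw] -> 7 lines: iaykn hzk ihdkw ifhes dzj ztpz flfus
Hunk 2: at line 3 remove [ifhes,dzj] add [jzwb] -> 6 lines: iaykn hzk ihdkw jzwb ztpz flfus
Hunk 3: at line 2 remove [ihdkw,jzwb] add [wrp,bape] -> 6 lines: iaykn hzk wrp bape ztpz flfus
Hunk 4: at line 1 remove [wrp,bape] add [coki,qqawd] -> 6 lines: iaykn hzk coki qqawd ztpz flfus

Answer: iaykn
hzk
coki
qqawd
ztpz
flfus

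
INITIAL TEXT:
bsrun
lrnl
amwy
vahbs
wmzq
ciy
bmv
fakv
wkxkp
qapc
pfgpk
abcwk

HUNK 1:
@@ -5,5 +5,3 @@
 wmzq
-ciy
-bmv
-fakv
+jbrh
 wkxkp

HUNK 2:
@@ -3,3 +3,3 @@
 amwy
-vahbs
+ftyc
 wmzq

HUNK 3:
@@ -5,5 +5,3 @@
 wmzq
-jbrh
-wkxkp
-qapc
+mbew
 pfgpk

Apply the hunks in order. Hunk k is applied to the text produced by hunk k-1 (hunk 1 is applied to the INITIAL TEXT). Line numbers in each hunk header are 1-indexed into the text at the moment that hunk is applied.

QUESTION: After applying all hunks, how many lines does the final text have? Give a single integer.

Hunk 1: at line 5 remove [ciy,bmv,fakv] add [jbrh] -> 10 lines: bsrun lrnl amwy vahbs wmzq jbrh wkxkp qapc pfgpk abcwk
Hunk 2: at line 3 remove [vahbs] add [ftyc] -> 10 lines: bsrun lrnl amwy ftyc wmzq jbrh wkxkp qapc pfgpk abcwk
Hunk 3: at line 5 remove [jbrh,wkxkp,qapc] add [mbew] -> 8 lines: bsrun lrnl amwy ftyc wmzq mbew pfgpk abcwk
Final line count: 8

Answer: 8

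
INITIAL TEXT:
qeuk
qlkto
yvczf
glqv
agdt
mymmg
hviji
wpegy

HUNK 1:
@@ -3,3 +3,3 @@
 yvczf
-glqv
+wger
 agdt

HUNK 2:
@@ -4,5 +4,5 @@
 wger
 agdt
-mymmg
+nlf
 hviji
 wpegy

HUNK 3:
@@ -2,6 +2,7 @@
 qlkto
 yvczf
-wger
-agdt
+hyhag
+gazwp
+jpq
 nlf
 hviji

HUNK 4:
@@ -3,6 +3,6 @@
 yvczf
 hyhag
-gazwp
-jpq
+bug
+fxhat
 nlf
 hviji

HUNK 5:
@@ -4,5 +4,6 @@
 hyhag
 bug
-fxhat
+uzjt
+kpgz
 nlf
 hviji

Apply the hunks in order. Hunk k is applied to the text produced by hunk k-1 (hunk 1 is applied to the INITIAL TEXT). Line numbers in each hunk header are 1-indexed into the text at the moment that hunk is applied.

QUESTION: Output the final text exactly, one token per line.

Answer: qeuk
qlkto
yvczf
hyhag
bug
uzjt
kpgz
nlf
hviji
wpegy

Derivation:
Hunk 1: at line 3 remove [glqv] add [wger] -> 8 lines: qeuk qlkto yvczf wger agdt mymmg hviji wpegy
Hunk 2: at line 4 remove [mymmg] add [nlf] -> 8 lines: qeuk qlkto yvczf wger agdt nlf hviji wpegy
Hunk 3: at line 2 remove [wger,agdt] add [hyhag,gazwp,jpq] -> 9 lines: qeuk qlkto yvczf hyhag gazwp jpq nlf hviji wpegy
Hunk 4: at line 3 remove [gazwp,jpq] add [bug,fxhat] -> 9 lines: qeuk qlkto yvczf hyhag bug fxhat nlf hviji wpegy
Hunk 5: at line 4 remove [fxhat] add [uzjt,kpgz] -> 10 lines: qeuk qlkto yvczf hyhag bug uzjt kpgz nlf hviji wpegy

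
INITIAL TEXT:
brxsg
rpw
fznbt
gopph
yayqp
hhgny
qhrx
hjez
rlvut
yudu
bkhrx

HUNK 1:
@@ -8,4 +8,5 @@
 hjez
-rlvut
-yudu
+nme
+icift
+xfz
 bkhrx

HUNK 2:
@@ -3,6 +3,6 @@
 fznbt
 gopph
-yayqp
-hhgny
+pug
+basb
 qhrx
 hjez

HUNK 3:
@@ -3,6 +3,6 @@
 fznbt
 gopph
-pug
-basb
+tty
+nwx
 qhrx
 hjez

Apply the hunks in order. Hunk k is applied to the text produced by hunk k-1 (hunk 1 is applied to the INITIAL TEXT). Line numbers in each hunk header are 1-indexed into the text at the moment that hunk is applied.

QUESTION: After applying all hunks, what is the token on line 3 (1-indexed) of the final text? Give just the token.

Answer: fznbt

Derivation:
Hunk 1: at line 8 remove [rlvut,yudu] add [nme,icift,xfz] -> 12 lines: brxsg rpw fznbt gopph yayqp hhgny qhrx hjez nme icift xfz bkhrx
Hunk 2: at line 3 remove [yayqp,hhgny] add [pug,basb] -> 12 lines: brxsg rpw fznbt gopph pug basb qhrx hjez nme icift xfz bkhrx
Hunk 3: at line 3 remove [pug,basb] add [tty,nwx] -> 12 lines: brxsg rpw fznbt gopph tty nwx qhrx hjez nme icift xfz bkhrx
Final line 3: fznbt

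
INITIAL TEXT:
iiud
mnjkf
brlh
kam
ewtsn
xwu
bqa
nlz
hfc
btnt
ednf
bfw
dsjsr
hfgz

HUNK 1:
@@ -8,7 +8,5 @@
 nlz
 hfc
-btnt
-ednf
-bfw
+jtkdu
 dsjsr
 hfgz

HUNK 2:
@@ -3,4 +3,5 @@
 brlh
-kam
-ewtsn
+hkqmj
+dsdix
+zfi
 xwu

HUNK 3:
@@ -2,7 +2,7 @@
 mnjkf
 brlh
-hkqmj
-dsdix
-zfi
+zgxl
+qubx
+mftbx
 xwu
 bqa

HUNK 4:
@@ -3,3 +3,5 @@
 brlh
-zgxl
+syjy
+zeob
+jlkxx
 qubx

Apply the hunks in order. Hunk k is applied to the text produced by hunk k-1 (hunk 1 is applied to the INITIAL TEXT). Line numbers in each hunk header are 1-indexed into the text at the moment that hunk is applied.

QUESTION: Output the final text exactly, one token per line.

Answer: iiud
mnjkf
brlh
syjy
zeob
jlkxx
qubx
mftbx
xwu
bqa
nlz
hfc
jtkdu
dsjsr
hfgz

Derivation:
Hunk 1: at line 8 remove [btnt,ednf,bfw] add [jtkdu] -> 12 lines: iiud mnjkf brlh kam ewtsn xwu bqa nlz hfc jtkdu dsjsr hfgz
Hunk 2: at line 3 remove [kam,ewtsn] add [hkqmj,dsdix,zfi] -> 13 lines: iiud mnjkf brlh hkqmj dsdix zfi xwu bqa nlz hfc jtkdu dsjsr hfgz
Hunk 3: at line 2 remove [hkqmj,dsdix,zfi] add [zgxl,qubx,mftbx] -> 13 lines: iiud mnjkf brlh zgxl qubx mftbx xwu bqa nlz hfc jtkdu dsjsr hfgz
Hunk 4: at line 3 remove [zgxl] add [syjy,zeob,jlkxx] -> 15 lines: iiud mnjkf brlh syjy zeob jlkxx qubx mftbx xwu bqa nlz hfc jtkdu dsjsr hfgz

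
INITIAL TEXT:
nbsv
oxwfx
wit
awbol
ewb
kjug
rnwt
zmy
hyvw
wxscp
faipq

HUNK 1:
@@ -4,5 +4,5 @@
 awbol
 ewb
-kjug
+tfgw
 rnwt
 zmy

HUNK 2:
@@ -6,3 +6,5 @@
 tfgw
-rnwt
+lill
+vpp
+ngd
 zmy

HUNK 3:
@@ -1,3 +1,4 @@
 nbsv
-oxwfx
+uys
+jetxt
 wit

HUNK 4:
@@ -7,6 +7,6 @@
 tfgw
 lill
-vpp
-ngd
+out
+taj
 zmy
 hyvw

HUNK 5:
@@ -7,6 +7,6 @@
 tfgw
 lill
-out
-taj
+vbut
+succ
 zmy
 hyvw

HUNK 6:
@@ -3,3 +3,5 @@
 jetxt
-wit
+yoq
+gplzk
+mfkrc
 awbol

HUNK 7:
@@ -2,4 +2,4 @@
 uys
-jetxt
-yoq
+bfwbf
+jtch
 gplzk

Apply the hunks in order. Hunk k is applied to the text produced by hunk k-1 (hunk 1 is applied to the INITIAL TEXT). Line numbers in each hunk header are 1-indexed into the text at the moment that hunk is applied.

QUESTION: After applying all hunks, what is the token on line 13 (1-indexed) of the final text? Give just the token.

Answer: zmy

Derivation:
Hunk 1: at line 4 remove [kjug] add [tfgw] -> 11 lines: nbsv oxwfx wit awbol ewb tfgw rnwt zmy hyvw wxscp faipq
Hunk 2: at line 6 remove [rnwt] add [lill,vpp,ngd] -> 13 lines: nbsv oxwfx wit awbol ewb tfgw lill vpp ngd zmy hyvw wxscp faipq
Hunk 3: at line 1 remove [oxwfx] add [uys,jetxt] -> 14 lines: nbsv uys jetxt wit awbol ewb tfgw lill vpp ngd zmy hyvw wxscp faipq
Hunk 4: at line 7 remove [vpp,ngd] add [out,taj] -> 14 lines: nbsv uys jetxt wit awbol ewb tfgw lill out taj zmy hyvw wxscp faipq
Hunk 5: at line 7 remove [out,taj] add [vbut,succ] -> 14 lines: nbsv uys jetxt wit awbol ewb tfgw lill vbut succ zmy hyvw wxscp faipq
Hunk 6: at line 3 remove [wit] add [yoq,gplzk,mfkrc] -> 16 lines: nbsv uys jetxt yoq gplzk mfkrc awbol ewb tfgw lill vbut succ zmy hyvw wxscp faipq
Hunk 7: at line 2 remove [jetxt,yoq] add [bfwbf,jtch] -> 16 lines: nbsv uys bfwbf jtch gplzk mfkrc awbol ewb tfgw lill vbut succ zmy hyvw wxscp faipq
Final line 13: zmy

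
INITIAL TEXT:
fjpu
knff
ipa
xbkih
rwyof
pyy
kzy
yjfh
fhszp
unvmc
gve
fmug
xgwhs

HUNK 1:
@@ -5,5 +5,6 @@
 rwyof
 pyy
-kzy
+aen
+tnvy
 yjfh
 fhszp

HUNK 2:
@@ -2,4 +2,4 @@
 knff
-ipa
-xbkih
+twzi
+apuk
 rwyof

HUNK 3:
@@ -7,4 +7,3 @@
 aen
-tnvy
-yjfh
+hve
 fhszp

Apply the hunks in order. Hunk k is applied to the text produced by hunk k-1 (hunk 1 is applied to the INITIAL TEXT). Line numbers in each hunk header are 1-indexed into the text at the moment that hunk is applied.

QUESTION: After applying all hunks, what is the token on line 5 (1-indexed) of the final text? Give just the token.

Hunk 1: at line 5 remove [kzy] add [aen,tnvy] -> 14 lines: fjpu knff ipa xbkih rwyof pyy aen tnvy yjfh fhszp unvmc gve fmug xgwhs
Hunk 2: at line 2 remove [ipa,xbkih] add [twzi,apuk] -> 14 lines: fjpu knff twzi apuk rwyof pyy aen tnvy yjfh fhszp unvmc gve fmug xgwhs
Hunk 3: at line 7 remove [tnvy,yjfh] add [hve] -> 13 lines: fjpu knff twzi apuk rwyof pyy aen hve fhszp unvmc gve fmug xgwhs
Final line 5: rwyof

Answer: rwyof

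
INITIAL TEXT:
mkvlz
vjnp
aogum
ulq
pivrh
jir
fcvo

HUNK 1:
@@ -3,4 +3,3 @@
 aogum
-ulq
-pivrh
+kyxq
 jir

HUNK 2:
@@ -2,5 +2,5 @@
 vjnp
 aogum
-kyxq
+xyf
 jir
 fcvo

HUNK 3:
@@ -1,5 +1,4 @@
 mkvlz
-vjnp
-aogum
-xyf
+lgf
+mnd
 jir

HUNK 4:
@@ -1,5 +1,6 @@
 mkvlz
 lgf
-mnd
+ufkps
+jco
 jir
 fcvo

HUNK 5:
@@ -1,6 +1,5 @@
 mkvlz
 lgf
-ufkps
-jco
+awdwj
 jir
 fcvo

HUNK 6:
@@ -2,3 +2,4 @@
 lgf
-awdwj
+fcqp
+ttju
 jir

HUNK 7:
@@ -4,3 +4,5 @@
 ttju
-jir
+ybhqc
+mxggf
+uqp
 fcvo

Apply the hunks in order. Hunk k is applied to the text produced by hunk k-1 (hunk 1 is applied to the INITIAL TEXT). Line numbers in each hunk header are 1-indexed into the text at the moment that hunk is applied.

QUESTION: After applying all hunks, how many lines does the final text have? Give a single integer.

Answer: 8

Derivation:
Hunk 1: at line 3 remove [ulq,pivrh] add [kyxq] -> 6 lines: mkvlz vjnp aogum kyxq jir fcvo
Hunk 2: at line 2 remove [kyxq] add [xyf] -> 6 lines: mkvlz vjnp aogum xyf jir fcvo
Hunk 3: at line 1 remove [vjnp,aogum,xyf] add [lgf,mnd] -> 5 lines: mkvlz lgf mnd jir fcvo
Hunk 4: at line 1 remove [mnd] add [ufkps,jco] -> 6 lines: mkvlz lgf ufkps jco jir fcvo
Hunk 5: at line 1 remove [ufkps,jco] add [awdwj] -> 5 lines: mkvlz lgf awdwj jir fcvo
Hunk 6: at line 2 remove [awdwj] add [fcqp,ttju] -> 6 lines: mkvlz lgf fcqp ttju jir fcvo
Hunk 7: at line 4 remove [jir] add [ybhqc,mxggf,uqp] -> 8 lines: mkvlz lgf fcqp ttju ybhqc mxggf uqp fcvo
Final line count: 8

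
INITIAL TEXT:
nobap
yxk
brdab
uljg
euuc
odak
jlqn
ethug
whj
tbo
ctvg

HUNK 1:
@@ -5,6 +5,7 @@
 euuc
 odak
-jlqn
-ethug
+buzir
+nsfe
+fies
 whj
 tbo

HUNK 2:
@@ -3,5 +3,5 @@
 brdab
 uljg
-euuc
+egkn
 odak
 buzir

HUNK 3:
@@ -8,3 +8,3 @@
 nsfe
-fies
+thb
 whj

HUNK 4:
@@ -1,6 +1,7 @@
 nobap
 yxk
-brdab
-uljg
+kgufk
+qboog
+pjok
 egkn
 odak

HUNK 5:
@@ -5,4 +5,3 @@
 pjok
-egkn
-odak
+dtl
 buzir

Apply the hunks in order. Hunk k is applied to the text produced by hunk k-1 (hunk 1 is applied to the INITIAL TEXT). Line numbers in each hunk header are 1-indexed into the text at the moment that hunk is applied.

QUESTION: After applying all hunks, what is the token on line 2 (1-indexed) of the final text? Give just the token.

Answer: yxk

Derivation:
Hunk 1: at line 5 remove [jlqn,ethug] add [buzir,nsfe,fies] -> 12 lines: nobap yxk brdab uljg euuc odak buzir nsfe fies whj tbo ctvg
Hunk 2: at line 3 remove [euuc] add [egkn] -> 12 lines: nobap yxk brdab uljg egkn odak buzir nsfe fies whj tbo ctvg
Hunk 3: at line 8 remove [fies] add [thb] -> 12 lines: nobap yxk brdab uljg egkn odak buzir nsfe thb whj tbo ctvg
Hunk 4: at line 1 remove [brdab,uljg] add [kgufk,qboog,pjok] -> 13 lines: nobap yxk kgufk qboog pjok egkn odak buzir nsfe thb whj tbo ctvg
Hunk 5: at line 5 remove [egkn,odak] add [dtl] -> 12 lines: nobap yxk kgufk qboog pjok dtl buzir nsfe thb whj tbo ctvg
Final line 2: yxk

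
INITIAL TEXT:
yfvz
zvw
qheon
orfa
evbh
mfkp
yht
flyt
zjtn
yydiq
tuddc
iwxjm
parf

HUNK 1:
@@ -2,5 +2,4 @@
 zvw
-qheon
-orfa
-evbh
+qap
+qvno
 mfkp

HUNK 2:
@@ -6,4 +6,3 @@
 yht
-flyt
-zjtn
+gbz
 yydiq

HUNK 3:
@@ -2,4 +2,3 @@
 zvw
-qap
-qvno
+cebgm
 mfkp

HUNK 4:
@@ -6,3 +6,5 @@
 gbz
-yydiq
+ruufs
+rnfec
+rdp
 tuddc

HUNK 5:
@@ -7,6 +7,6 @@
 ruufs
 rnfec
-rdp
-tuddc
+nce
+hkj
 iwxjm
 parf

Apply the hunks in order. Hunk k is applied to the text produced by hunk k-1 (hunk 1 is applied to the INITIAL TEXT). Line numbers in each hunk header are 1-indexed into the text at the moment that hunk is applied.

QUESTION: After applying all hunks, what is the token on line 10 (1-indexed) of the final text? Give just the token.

Hunk 1: at line 2 remove [qheon,orfa,evbh] add [qap,qvno] -> 12 lines: yfvz zvw qap qvno mfkp yht flyt zjtn yydiq tuddc iwxjm parf
Hunk 2: at line 6 remove [flyt,zjtn] add [gbz] -> 11 lines: yfvz zvw qap qvno mfkp yht gbz yydiq tuddc iwxjm parf
Hunk 3: at line 2 remove [qap,qvno] add [cebgm] -> 10 lines: yfvz zvw cebgm mfkp yht gbz yydiq tuddc iwxjm parf
Hunk 4: at line 6 remove [yydiq] add [ruufs,rnfec,rdp] -> 12 lines: yfvz zvw cebgm mfkp yht gbz ruufs rnfec rdp tuddc iwxjm parf
Hunk 5: at line 7 remove [rdp,tuddc] add [nce,hkj] -> 12 lines: yfvz zvw cebgm mfkp yht gbz ruufs rnfec nce hkj iwxjm parf
Final line 10: hkj

Answer: hkj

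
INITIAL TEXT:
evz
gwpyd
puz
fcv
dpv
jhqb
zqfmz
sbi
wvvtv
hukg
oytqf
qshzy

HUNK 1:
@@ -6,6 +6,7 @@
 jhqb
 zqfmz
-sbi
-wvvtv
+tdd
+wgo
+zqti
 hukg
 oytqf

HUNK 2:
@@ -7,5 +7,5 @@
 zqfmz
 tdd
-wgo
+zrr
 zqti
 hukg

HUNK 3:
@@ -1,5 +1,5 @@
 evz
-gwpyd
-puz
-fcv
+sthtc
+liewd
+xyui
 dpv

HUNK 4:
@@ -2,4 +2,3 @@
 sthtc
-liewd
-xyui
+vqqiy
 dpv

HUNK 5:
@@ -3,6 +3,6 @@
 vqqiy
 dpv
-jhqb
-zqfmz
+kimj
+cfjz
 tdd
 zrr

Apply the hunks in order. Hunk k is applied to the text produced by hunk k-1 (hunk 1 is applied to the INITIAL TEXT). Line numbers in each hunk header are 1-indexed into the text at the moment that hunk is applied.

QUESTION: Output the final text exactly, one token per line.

Hunk 1: at line 6 remove [sbi,wvvtv] add [tdd,wgo,zqti] -> 13 lines: evz gwpyd puz fcv dpv jhqb zqfmz tdd wgo zqti hukg oytqf qshzy
Hunk 2: at line 7 remove [wgo] add [zrr] -> 13 lines: evz gwpyd puz fcv dpv jhqb zqfmz tdd zrr zqti hukg oytqf qshzy
Hunk 3: at line 1 remove [gwpyd,puz,fcv] add [sthtc,liewd,xyui] -> 13 lines: evz sthtc liewd xyui dpv jhqb zqfmz tdd zrr zqti hukg oytqf qshzy
Hunk 4: at line 2 remove [liewd,xyui] add [vqqiy] -> 12 lines: evz sthtc vqqiy dpv jhqb zqfmz tdd zrr zqti hukg oytqf qshzy
Hunk 5: at line 3 remove [jhqb,zqfmz] add [kimj,cfjz] -> 12 lines: evz sthtc vqqiy dpv kimj cfjz tdd zrr zqti hukg oytqf qshzy

Answer: evz
sthtc
vqqiy
dpv
kimj
cfjz
tdd
zrr
zqti
hukg
oytqf
qshzy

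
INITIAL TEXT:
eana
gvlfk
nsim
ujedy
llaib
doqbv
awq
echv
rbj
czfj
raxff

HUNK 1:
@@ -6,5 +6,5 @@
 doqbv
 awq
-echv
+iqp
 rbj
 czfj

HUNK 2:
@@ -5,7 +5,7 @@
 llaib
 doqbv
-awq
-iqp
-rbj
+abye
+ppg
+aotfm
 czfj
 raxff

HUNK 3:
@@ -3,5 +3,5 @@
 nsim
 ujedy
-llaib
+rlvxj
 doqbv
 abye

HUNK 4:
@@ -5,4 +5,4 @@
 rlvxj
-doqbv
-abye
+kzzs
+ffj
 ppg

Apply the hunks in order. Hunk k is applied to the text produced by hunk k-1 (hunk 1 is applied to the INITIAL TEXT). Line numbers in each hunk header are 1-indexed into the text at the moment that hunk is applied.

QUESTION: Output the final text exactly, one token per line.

Answer: eana
gvlfk
nsim
ujedy
rlvxj
kzzs
ffj
ppg
aotfm
czfj
raxff

Derivation:
Hunk 1: at line 6 remove [echv] add [iqp] -> 11 lines: eana gvlfk nsim ujedy llaib doqbv awq iqp rbj czfj raxff
Hunk 2: at line 5 remove [awq,iqp,rbj] add [abye,ppg,aotfm] -> 11 lines: eana gvlfk nsim ujedy llaib doqbv abye ppg aotfm czfj raxff
Hunk 3: at line 3 remove [llaib] add [rlvxj] -> 11 lines: eana gvlfk nsim ujedy rlvxj doqbv abye ppg aotfm czfj raxff
Hunk 4: at line 5 remove [doqbv,abye] add [kzzs,ffj] -> 11 lines: eana gvlfk nsim ujedy rlvxj kzzs ffj ppg aotfm czfj raxff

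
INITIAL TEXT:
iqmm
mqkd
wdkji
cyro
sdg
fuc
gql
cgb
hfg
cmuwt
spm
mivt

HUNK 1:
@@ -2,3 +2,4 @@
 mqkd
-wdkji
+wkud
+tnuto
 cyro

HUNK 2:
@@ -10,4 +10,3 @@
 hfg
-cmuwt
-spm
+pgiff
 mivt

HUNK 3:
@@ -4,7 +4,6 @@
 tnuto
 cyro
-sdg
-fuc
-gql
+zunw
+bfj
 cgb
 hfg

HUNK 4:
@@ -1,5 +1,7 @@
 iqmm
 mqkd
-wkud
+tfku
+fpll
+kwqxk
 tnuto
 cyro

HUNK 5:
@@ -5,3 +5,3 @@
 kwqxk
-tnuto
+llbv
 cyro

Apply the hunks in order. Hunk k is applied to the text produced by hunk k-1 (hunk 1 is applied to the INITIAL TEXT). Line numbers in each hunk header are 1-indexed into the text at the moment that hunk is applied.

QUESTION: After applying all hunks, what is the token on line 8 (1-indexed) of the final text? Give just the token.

Hunk 1: at line 2 remove [wdkji] add [wkud,tnuto] -> 13 lines: iqmm mqkd wkud tnuto cyro sdg fuc gql cgb hfg cmuwt spm mivt
Hunk 2: at line 10 remove [cmuwt,spm] add [pgiff] -> 12 lines: iqmm mqkd wkud tnuto cyro sdg fuc gql cgb hfg pgiff mivt
Hunk 3: at line 4 remove [sdg,fuc,gql] add [zunw,bfj] -> 11 lines: iqmm mqkd wkud tnuto cyro zunw bfj cgb hfg pgiff mivt
Hunk 4: at line 1 remove [wkud] add [tfku,fpll,kwqxk] -> 13 lines: iqmm mqkd tfku fpll kwqxk tnuto cyro zunw bfj cgb hfg pgiff mivt
Hunk 5: at line 5 remove [tnuto] add [llbv] -> 13 lines: iqmm mqkd tfku fpll kwqxk llbv cyro zunw bfj cgb hfg pgiff mivt
Final line 8: zunw

Answer: zunw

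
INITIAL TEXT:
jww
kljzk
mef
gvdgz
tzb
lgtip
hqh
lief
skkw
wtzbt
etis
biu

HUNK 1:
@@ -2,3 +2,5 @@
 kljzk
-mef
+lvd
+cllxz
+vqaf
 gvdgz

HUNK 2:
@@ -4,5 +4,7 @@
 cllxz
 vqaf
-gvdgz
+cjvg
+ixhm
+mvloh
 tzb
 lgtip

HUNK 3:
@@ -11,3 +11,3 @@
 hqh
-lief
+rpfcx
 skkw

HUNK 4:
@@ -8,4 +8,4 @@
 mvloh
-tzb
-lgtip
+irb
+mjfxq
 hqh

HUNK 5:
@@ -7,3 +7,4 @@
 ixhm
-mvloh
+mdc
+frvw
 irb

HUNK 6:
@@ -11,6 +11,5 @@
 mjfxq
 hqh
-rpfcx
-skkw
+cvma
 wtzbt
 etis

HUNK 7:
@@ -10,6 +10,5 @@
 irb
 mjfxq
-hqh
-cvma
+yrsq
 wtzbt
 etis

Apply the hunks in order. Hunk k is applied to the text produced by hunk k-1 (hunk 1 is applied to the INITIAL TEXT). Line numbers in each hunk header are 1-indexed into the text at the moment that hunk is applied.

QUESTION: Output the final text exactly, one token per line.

Hunk 1: at line 2 remove [mef] add [lvd,cllxz,vqaf] -> 14 lines: jww kljzk lvd cllxz vqaf gvdgz tzb lgtip hqh lief skkw wtzbt etis biu
Hunk 2: at line 4 remove [gvdgz] add [cjvg,ixhm,mvloh] -> 16 lines: jww kljzk lvd cllxz vqaf cjvg ixhm mvloh tzb lgtip hqh lief skkw wtzbt etis biu
Hunk 3: at line 11 remove [lief] add [rpfcx] -> 16 lines: jww kljzk lvd cllxz vqaf cjvg ixhm mvloh tzb lgtip hqh rpfcx skkw wtzbt etis biu
Hunk 4: at line 8 remove [tzb,lgtip] add [irb,mjfxq] -> 16 lines: jww kljzk lvd cllxz vqaf cjvg ixhm mvloh irb mjfxq hqh rpfcx skkw wtzbt etis biu
Hunk 5: at line 7 remove [mvloh] add [mdc,frvw] -> 17 lines: jww kljzk lvd cllxz vqaf cjvg ixhm mdc frvw irb mjfxq hqh rpfcx skkw wtzbt etis biu
Hunk 6: at line 11 remove [rpfcx,skkw] add [cvma] -> 16 lines: jww kljzk lvd cllxz vqaf cjvg ixhm mdc frvw irb mjfxq hqh cvma wtzbt etis biu
Hunk 7: at line 10 remove [hqh,cvma] add [yrsq] -> 15 lines: jww kljzk lvd cllxz vqaf cjvg ixhm mdc frvw irb mjfxq yrsq wtzbt etis biu

Answer: jww
kljzk
lvd
cllxz
vqaf
cjvg
ixhm
mdc
frvw
irb
mjfxq
yrsq
wtzbt
etis
biu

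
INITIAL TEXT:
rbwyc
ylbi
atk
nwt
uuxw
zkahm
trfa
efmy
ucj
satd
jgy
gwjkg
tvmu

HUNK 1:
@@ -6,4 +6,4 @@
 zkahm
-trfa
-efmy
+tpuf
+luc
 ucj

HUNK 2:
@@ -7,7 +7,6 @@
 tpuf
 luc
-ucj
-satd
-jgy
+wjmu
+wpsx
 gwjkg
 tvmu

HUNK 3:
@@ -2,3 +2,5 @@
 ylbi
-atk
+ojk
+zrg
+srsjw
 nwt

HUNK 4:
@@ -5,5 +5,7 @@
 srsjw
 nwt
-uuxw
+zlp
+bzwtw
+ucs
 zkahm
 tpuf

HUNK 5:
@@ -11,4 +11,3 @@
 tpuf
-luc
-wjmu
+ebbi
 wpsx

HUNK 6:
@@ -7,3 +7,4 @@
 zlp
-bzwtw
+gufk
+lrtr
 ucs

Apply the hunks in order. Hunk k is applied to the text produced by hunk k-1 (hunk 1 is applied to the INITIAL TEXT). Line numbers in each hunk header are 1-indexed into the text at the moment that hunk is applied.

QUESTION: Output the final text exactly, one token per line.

Hunk 1: at line 6 remove [trfa,efmy] add [tpuf,luc] -> 13 lines: rbwyc ylbi atk nwt uuxw zkahm tpuf luc ucj satd jgy gwjkg tvmu
Hunk 2: at line 7 remove [ucj,satd,jgy] add [wjmu,wpsx] -> 12 lines: rbwyc ylbi atk nwt uuxw zkahm tpuf luc wjmu wpsx gwjkg tvmu
Hunk 3: at line 2 remove [atk] add [ojk,zrg,srsjw] -> 14 lines: rbwyc ylbi ojk zrg srsjw nwt uuxw zkahm tpuf luc wjmu wpsx gwjkg tvmu
Hunk 4: at line 5 remove [uuxw] add [zlp,bzwtw,ucs] -> 16 lines: rbwyc ylbi ojk zrg srsjw nwt zlp bzwtw ucs zkahm tpuf luc wjmu wpsx gwjkg tvmu
Hunk 5: at line 11 remove [luc,wjmu] add [ebbi] -> 15 lines: rbwyc ylbi ojk zrg srsjw nwt zlp bzwtw ucs zkahm tpuf ebbi wpsx gwjkg tvmu
Hunk 6: at line 7 remove [bzwtw] add [gufk,lrtr] -> 16 lines: rbwyc ylbi ojk zrg srsjw nwt zlp gufk lrtr ucs zkahm tpuf ebbi wpsx gwjkg tvmu

Answer: rbwyc
ylbi
ojk
zrg
srsjw
nwt
zlp
gufk
lrtr
ucs
zkahm
tpuf
ebbi
wpsx
gwjkg
tvmu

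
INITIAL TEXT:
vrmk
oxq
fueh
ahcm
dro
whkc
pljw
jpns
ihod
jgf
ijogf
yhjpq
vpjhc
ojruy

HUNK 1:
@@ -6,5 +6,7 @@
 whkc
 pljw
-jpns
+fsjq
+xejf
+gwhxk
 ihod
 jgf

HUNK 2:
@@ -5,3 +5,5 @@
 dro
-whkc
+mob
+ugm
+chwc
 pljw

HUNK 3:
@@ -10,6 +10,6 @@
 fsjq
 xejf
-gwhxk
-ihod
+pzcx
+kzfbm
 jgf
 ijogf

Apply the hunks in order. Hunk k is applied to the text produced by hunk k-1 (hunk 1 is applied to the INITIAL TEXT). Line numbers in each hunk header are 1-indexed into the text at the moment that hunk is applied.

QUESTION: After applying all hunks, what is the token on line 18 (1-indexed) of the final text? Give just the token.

Hunk 1: at line 6 remove [jpns] add [fsjq,xejf,gwhxk] -> 16 lines: vrmk oxq fueh ahcm dro whkc pljw fsjq xejf gwhxk ihod jgf ijogf yhjpq vpjhc ojruy
Hunk 2: at line 5 remove [whkc] add [mob,ugm,chwc] -> 18 lines: vrmk oxq fueh ahcm dro mob ugm chwc pljw fsjq xejf gwhxk ihod jgf ijogf yhjpq vpjhc ojruy
Hunk 3: at line 10 remove [gwhxk,ihod] add [pzcx,kzfbm] -> 18 lines: vrmk oxq fueh ahcm dro mob ugm chwc pljw fsjq xejf pzcx kzfbm jgf ijogf yhjpq vpjhc ojruy
Final line 18: ojruy

Answer: ojruy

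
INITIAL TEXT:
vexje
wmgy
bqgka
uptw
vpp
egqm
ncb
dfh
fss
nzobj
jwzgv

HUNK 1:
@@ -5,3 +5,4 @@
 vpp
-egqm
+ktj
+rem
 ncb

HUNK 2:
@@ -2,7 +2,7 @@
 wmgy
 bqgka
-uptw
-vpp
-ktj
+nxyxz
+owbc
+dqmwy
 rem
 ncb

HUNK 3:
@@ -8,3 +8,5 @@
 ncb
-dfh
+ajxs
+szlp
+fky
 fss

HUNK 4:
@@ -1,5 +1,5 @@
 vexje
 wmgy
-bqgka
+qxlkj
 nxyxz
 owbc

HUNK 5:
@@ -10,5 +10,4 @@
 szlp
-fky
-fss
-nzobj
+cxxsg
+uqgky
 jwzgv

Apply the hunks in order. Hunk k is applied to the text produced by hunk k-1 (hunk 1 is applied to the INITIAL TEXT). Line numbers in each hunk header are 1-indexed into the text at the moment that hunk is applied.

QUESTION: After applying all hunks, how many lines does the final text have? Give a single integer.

Answer: 13

Derivation:
Hunk 1: at line 5 remove [egqm] add [ktj,rem] -> 12 lines: vexje wmgy bqgka uptw vpp ktj rem ncb dfh fss nzobj jwzgv
Hunk 2: at line 2 remove [uptw,vpp,ktj] add [nxyxz,owbc,dqmwy] -> 12 lines: vexje wmgy bqgka nxyxz owbc dqmwy rem ncb dfh fss nzobj jwzgv
Hunk 3: at line 8 remove [dfh] add [ajxs,szlp,fky] -> 14 lines: vexje wmgy bqgka nxyxz owbc dqmwy rem ncb ajxs szlp fky fss nzobj jwzgv
Hunk 4: at line 1 remove [bqgka] add [qxlkj] -> 14 lines: vexje wmgy qxlkj nxyxz owbc dqmwy rem ncb ajxs szlp fky fss nzobj jwzgv
Hunk 5: at line 10 remove [fky,fss,nzobj] add [cxxsg,uqgky] -> 13 lines: vexje wmgy qxlkj nxyxz owbc dqmwy rem ncb ajxs szlp cxxsg uqgky jwzgv
Final line count: 13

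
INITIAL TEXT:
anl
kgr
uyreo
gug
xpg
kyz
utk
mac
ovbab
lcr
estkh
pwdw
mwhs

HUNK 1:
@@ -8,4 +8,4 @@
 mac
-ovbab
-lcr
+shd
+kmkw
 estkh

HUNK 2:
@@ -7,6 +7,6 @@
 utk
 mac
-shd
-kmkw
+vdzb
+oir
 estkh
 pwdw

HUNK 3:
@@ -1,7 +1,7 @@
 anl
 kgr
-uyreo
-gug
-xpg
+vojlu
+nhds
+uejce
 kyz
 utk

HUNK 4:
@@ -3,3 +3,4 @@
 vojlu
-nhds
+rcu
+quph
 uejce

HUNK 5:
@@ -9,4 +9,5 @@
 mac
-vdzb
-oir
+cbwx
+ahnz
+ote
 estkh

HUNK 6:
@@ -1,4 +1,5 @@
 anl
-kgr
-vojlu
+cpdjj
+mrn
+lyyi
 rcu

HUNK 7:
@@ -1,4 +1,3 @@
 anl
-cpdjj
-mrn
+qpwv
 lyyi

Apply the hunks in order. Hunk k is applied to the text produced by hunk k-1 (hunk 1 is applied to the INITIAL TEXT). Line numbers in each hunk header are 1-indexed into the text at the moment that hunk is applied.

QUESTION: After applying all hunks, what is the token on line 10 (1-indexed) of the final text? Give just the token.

Answer: cbwx

Derivation:
Hunk 1: at line 8 remove [ovbab,lcr] add [shd,kmkw] -> 13 lines: anl kgr uyreo gug xpg kyz utk mac shd kmkw estkh pwdw mwhs
Hunk 2: at line 7 remove [shd,kmkw] add [vdzb,oir] -> 13 lines: anl kgr uyreo gug xpg kyz utk mac vdzb oir estkh pwdw mwhs
Hunk 3: at line 1 remove [uyreo,gug,xpg] add [vojlu,nhds,uejce] -> 13 lines: anl kgr vojlu nhds uejce kyz utk mac vdzb oir estkh pwdw mwhs
Hunk 4: at line 3 remove [nhds] add [rcu,quph] -> 14 lines: anl kgr vojlu rcu quph uejce kyz utk mac vdzb oir estkh pwdw mwhs
Hunk 5: at line 9 remove [vdzb,oir] add [cbwx,ahnz,ote] -> 15 lines: anl kgr vojlu rcu quph uejce kyz utk mac cbwx ahnz ote estkh pwdw mwhs
Hunk 6: at line 1 remove [kgr,vojlu] add [cpdjj,mrn,lyyi] -> 16 lines: anl cpdjj mrn lyyi rcu quph uejce kyz utk mac cbwx ahnz ote estkh pwdw mwhs
Hunk 7: at line 1 remove [cpdjj,mrn] add [qpwv] -> 15 lines: anl qpwv lyyi rcu quph uejce kyz utk mac cbwx ahnz ote estkh pwdw mwhs
Final line 10: cbwx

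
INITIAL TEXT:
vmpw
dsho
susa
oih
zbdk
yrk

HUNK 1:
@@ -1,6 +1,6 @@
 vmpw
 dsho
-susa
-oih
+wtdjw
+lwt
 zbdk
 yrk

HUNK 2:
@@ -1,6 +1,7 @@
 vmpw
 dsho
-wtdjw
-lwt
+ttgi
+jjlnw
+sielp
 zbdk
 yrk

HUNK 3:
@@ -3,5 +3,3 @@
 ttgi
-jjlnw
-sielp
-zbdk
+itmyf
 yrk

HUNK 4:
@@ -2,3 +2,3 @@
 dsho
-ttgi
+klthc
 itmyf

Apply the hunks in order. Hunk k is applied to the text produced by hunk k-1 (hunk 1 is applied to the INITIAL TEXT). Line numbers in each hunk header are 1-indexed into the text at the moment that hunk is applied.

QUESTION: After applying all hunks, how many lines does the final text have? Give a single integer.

Hunk 1: at line 1 remove [susa,oih] add [wtdjw,lwt] -> 6 lines: vmpw dsho wtdjw lwt zbdk yrk
Hunk 2: at line 1 remove [wtdjw,lwt] add [ttgi,jjlnw,sielp] -> 7 lines: vmpw dsho ttgi jjlnw sielp zbdk yrk
Hunk 3: at line 3 remove [jjlnw,sielp,zbdk] add [itmyf] -> 5 lines: vmpw dsho ttgi itmyf yrk
Hunk 4: at line 2 remove [ttgi] add [klthc] -> 5 lines: vmpw dsho klthc itmyf yrk
Final line count: 5

Answer: 5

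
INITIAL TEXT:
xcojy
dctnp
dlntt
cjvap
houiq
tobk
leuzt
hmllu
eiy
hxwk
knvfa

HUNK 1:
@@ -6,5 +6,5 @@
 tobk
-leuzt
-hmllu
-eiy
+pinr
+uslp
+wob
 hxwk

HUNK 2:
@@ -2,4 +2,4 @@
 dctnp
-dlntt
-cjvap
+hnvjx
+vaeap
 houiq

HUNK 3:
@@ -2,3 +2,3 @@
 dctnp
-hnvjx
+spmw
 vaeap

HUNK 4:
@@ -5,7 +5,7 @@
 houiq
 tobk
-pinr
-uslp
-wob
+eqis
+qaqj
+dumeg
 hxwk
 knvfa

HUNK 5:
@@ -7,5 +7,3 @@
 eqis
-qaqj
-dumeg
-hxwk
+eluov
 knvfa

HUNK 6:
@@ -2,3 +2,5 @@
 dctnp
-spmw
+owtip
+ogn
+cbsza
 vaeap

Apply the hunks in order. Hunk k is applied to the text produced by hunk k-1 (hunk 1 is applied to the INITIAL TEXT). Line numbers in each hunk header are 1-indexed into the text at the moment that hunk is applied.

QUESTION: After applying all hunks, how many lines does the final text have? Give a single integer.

Hunk 1: at line 6 remove [leuzt,hmllu,eiy] add [pinr,uslp,wob] -> 11 lines: xcojy dctnp dlntt cjvap houiq tobk pinr uslp wob hxwk knvfa
Hunk 2: at line 2 remove [dlntt,cjvap] add [hnvjx,vaeap] -> 11 lines: xcojy dctnp hnvjx vaeap houiq tobk pinr uslp wob hxwk knvfa
Hunk 3: at line 2 remove [hnvjx] add [spmw] -> 11 lines: xcojy dctnp spmw vaeap houiq tobk pinr uslp wob hxwk knvfa
Hunk 4: at line 5 remove [pinr,uslp,wob] add [eqis,qaqj,dumeg] -> 11 lines: xcojy dctnp spmw vaeap houiq tobk eqis qaqj dumeg hxwk knvfa
Hunk 5: at line 7 remove [qaqj,dumeg,hxwk] add [eluov] -> 9 lines: xcojy dctnp spmw vaeap houiq tobk eqis eluov knvfa
Hunk 6: at line 2 remove [spmw] add [owtip,ogn,cbsza] -> 11 lines: xcojy dctnp owtip ogn cbsza vaeap houiq tobk eqis eluov knvfa
Final line count: 11

Answer: 11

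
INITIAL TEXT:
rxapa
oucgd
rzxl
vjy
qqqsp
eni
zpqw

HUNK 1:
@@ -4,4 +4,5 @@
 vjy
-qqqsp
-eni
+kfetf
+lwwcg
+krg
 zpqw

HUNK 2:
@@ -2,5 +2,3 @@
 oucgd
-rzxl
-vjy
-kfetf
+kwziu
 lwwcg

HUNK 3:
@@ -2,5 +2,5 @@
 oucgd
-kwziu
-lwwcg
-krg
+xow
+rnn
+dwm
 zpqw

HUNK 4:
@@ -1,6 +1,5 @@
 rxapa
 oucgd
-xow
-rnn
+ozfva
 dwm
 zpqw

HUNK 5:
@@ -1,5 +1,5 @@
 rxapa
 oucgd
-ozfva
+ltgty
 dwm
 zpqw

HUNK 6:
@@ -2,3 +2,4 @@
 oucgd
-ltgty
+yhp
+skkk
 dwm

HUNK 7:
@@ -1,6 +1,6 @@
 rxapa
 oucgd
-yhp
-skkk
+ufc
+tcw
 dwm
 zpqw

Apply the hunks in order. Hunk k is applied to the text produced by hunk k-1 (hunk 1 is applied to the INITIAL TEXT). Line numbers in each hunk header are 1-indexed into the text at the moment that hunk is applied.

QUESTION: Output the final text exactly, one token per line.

Answer: rxapa
oucgd
ufc
tcw
dwm
zpqw

Derivation:
Hunk 1: at line 4 remove [qqqsp,eni] add [kfetf,lwwcg,krg] -> 8 lines: rxapa oucgd rzxl vjy kfetf lwwcg krg zpqw
Hunk 2: at line 2 remove [rzxl,vjy,kfetf] add [kwziu] -> 6 lines: rxapa oucgd kwziu lwwcg krg zpqw
Hunk 3: at line 2 remove [kwziu,lwwcg,krg] add [xow,rnn,dwm] -> 6 lines: rxapa oucgd xow rnn dwm zpqw
Hunk 4: at line 1 remove [xow,rnn] add [ozfva] -> 5 lines: rxapa oucgd ozfva dwm zpqw
Hunk 5: at line 1 remove [ozfva] add [ltgty] -> 5 lines: rxapa oucgd ltgty dwm zpqw
Hunk 6: at line 2 remove [ltgty] add [yhp,skkk] -> 6 lines: rxapa oucgd yhp skkk dwm zpqw
Hunk 7: at line 1 remove [yhp,skkk] add [ufc,tcw] -> 6 lines: rxapa oucgd ufc tcw dwm zpqw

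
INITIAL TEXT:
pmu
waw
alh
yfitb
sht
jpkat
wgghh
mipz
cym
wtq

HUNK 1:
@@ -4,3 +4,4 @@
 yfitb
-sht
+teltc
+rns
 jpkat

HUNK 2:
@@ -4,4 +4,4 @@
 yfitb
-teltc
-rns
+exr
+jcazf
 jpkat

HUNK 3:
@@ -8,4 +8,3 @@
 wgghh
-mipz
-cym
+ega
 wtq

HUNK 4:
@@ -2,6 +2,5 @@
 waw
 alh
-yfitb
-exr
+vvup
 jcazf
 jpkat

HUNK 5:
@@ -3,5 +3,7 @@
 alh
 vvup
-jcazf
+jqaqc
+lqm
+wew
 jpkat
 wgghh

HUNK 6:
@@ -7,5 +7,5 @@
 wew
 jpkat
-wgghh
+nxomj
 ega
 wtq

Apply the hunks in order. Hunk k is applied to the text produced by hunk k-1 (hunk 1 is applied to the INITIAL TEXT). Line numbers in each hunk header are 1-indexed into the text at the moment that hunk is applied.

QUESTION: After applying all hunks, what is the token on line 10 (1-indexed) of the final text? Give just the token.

Hunk 1: at line 4 remove [sht] add [teltc,rns] -> 11 lines: pmu waw alh yfitb teltc rns jpkat wgghh mipz cym wtq
Hunk 2: at line 4 remove [teltc,rns] add [exr,jcazf] -> 11 lines: pmu waw alh yfitb exr jcazf jpkat wgghh mipz cym wtq
Hunk 3: at line 8 remove [mipz,cym] add [ega] -> 10 lines: pmu waw alh yfitb exr jcazf jpkat wgghh ega wtq
Hunk 4: at line 2 remove [yfitb,exr] add [vvup] -> 9 lines: pmu waw alh vvup jcazf jpkat wgghh ega wtq
Hunk 5: at line 3 remove [jcazf] add [jqaqc,lqm,wew] -> 11 lines: pmu waw alh vvup jqaqc lqm wew jpkat wgghh ega wtq
Hunk 6: at line 7 remove [wgghh] add [nxomj] -> 11 lines: pmu waw alh vvup jqaqc lqm wew jpkat nxomj ega wtq
Final line 10: ega

Answer: ega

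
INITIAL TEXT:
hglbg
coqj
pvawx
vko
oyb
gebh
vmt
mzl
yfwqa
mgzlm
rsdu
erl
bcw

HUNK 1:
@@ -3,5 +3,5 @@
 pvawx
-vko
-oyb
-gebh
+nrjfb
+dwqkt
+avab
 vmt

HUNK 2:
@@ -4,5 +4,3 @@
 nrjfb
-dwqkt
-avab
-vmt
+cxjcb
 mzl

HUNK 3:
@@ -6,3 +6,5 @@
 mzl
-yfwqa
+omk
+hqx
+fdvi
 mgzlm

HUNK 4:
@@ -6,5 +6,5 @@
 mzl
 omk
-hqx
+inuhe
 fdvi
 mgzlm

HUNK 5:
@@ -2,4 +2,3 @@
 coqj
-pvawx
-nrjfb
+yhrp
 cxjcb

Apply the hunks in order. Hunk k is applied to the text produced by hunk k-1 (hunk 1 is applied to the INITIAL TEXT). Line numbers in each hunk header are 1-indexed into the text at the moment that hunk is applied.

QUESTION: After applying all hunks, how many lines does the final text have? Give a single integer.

Hunk 1: at line 3 remove [vko,oyb,gebh] add [nrjfb,dwqkt,avab] -> 13 lines: hglbg coqj pvawx nrjfb dwqkt avab vmt mzl yfwqa mgzlm rsdu erl bcw
Hunk 2: at line 4 remove [dwqkt,avab,vmt] add [cxjcb] -> 11 lines: hglbg coqj pvawx nrjfb cxjcb mzl yfwqa mgzlm rsdu erl bcw
Hunk 3: at line 6 remove [yfwqa] add [omk,hqx,fdvi] -> 13 lines: hglbg coqj pvawx nrjfb cxjcb mzl omk hqx fdvi mgzlm rsdu erl bcw
Hunk 4: at line 6 remove [hqx] add [inuhe] -> 13 lines: hglbg coqj pvawx nrjfb cxjcb mzl omk inuhe fdvi mgzlm rsdu erl bcw
Hunk 5: at line 2 remove [pvawx,nrjfb] add [yhrp] -> 12 lines: hglbg coqj yhrp cxjcb mzl omk inuhe fdvi mgzlm rsdu erl bcw
Final line count: 12

Answer: 12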